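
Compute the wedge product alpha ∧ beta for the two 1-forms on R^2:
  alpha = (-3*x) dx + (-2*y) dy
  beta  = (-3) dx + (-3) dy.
alpha ∧ beta = (9*x - 6*y) dx ∧ dy

Distribute the wedge, using dx_i ∧ dx_j = -dx_j ∧ dx_i and dx_i ∧ dx_i = 0. For each pair (i, j) with i < j, the coefficient of dx_i ∧ dx_j in alpha ∧ beta is (alpha_i * beta_j - alpha_j * beta_i). Collecting: alpha ∧ beta = (9*x - 6*y) dx ∧ dy.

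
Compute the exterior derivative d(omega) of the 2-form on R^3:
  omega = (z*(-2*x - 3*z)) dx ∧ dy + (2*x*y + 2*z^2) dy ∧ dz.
d(omega) = (-2*x + 2*y - 6*z) dx ∧ dy ∧ dz

For a 2-form omega = sum_{i<j} g_{ij} dx_i ∧ dx_j, the exterior derivative is
  d(omega) = sum_{i<j} d(g_{ij}) ∧ dx_i ∧ dx_j = sum_{i<j, k} (∂g_{ij}/∂x_k) dx_k ∧ dx_i ∧ dx_j.
Expand each term, using dx_k ∧ dx_i ∧ dx_j = sgn(permutation) dx_{(a)} ∧ dx_{(b)} ∧ dx_{(c)} with (a < b < c) sorted:
  d(z*(-2*x - 3*z)) includes (∂/∂z)(z*(-2*x - 3*z)) dz = (-2*x - 6*z) dz, which multiplied by dx ∧ dy gives (-2*x - 6*z) dx ∧ dy ∧ dz
  d(2*x*y + 2*z^2) includes (∂/∂x)(2*x*y + 2*z^2) dx = (2*y) dx, which multiplied by dy ∧ dz gives (2*y) dx ∧ dy ∧ dz
Collecting like 3-forms: d(omega) = (-2*x + 2*y - 6*z) dx ∧ dy ∧ dz.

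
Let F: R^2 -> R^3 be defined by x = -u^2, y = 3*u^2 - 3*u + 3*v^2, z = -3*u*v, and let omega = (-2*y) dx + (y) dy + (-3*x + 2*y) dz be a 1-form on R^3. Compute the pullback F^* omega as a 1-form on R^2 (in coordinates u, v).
F^* omega = (30*u^3 - 27*u^2*v - 39*u^2 + 30*u*v^2 + 18*u*v + 9*u - 18*v^3 - 9*v^2) du + (-27*u^3 + 18*u^2*v + 18*u^2 - 18*u*v^2 - 18*u*v + 18*v^3) dv

Using F^*(f dg) = (f ∘ F) d(g ∘ F), substitute each coordinate x_i by F_i(u, v) in f_i, and replace dx_i by d F_i = (∂F_i/∂u) du + (∂F_i/∂v) dv.
  For the x component: f_1(F) = -6*u^2 + 6*u - 6*v^2; d F_1 = (-2*u) du + (0) dv
  For the y component: f_2(F) = 3*u^2 - 3*u + 3*v^2; d F_2 = (6*u - 3) du + (6*v) dv
  For the z component: f_3(F) = 9*u^2 - 6*u + 6*v^2; d F_3 = (-3*v) du + (-3*u) dv
Combining and collecting du, dv coefficients:
  coeff of du: 30*u^3 - 27*u^2*v - 39*u^2 + 30*u*v^2 + 18*u*v + 9*u - 18*v^3 - 9*v^2
  coeff of dv: -27*u^3 + 18*u^2*v + 18*u^2 - 18*u*v^2 - 18*u*v + 18*v^3
F^* omega = (30*u^3 - 27*u^2*v - 39*u^2 + 30*u*v^2 + 18*u*v + 9*u - 18*v^3 - 9*v^2) du + (-27*u^3 + 18*u^2*v + 18*u^2 - 18*u*v^2 - 18*u*v + 18*v^3) dv.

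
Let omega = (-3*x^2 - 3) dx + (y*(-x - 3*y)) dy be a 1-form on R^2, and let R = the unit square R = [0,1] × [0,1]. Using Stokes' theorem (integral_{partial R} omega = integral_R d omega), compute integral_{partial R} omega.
integral_(partial R) omega = -1/2

Stokes: integral_partial_R omega = integral_R d omega with d omega = (∂Q/∂x - ∂P/∂y) dx ∧ dy.
  ∂Q/∂x = -y
  ∂P/∂y = 0
  integrand = ∂Q/∂x - ∂P/∂y = -y.
Integrating over R: integral_0^1 integral_0^1 (-y) dx dy = -1/2.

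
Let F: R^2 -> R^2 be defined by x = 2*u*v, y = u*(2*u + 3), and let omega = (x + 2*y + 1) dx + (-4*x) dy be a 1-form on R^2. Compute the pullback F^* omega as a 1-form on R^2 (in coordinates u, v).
F^* omega = (2*v*(-12*u^2 + 2*u*v - 6*u + 1)) du + (2*u*(4*u^2 + 2*u*v + 6*u + 1)) dv

Using F^*(f dg) = (f ∘ F) d(g ∘ F), substitute each coordinate x_i by F_i(u, v) in f_i, and replace dx_i by d F_i = (∂F_i/∂u) du + (∂F_i/∂v) dv.
  For the x component: f_1(F) = 4*u^2 + 2*u*v + 6*u + 1; d F_1 = (2*v) du + (2*u) dv
  For the y component: f_2(F) = -8*u*v; d F_2 = (4*u + 3) du + (0) dv
Combining and collecting du, dv coefficients:
  coeff of du: 2*v*(-12*u^2 + 2*u*v - 6*u + 1)
  coeff of dv: 2*u*(4*u^2 + 2*u*v + 6*u + 1)
F^* omega = (2*v*(-12*u^2 + 2*u*v - 6*u + 1)) du + (2*u*(4*u^2 + 2*u*v + 6*u + 1)) dv.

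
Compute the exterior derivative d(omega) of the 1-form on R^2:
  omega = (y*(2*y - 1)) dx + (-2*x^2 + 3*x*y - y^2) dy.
d(omega) = (-4*x - y + 1) dx ∧ dy

For a 1-form omega = sum_i f_i dx_i, the exterior derivative is
  d(omega) = sum_{i < j} (∂f_j/∂x_i - ∂f_i/∂x_j) dx_i ∧ dx_j.
  coefficient of dx ∧ dy: ∂f_2/∂x - ∂f_1/∂y = ∂(-2*x^2 + 3*x*y - y^2)/∂x - ∂(y*(2*y - 1))/∂y = -4*x - y + 1
Assembling: d(omega) = (-4*x - y + 1) dx ∧ dy.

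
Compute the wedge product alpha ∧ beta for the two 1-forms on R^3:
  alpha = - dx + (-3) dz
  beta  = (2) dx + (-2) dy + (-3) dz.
alpha ∧ beta = (2) dx ∧ dy + (9) dx ∧ dz + (-6) dy ∧ dz

Distribute the wedge, using dx_i ∧ dx_j = -dx_j ∧ dx_i and dx_i ∧ dx_i = 0. For each pair (i, j) with i < j, the coefficient of dx_i ∧ dx_j in alpha ∧ beta is (alpha_i * beta_j - alpha_j * beta_i). Collecting: alpha ∧ beta = (2) dx ∧ dy + (9) dx ∧ dz + (-6) dy ∧ dz.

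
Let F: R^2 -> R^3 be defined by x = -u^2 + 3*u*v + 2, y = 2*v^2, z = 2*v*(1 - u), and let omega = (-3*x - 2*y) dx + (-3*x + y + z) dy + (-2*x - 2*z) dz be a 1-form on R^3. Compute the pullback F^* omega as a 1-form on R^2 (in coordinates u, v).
F^* omega = (-6*u^3 + 23*u^2*v - 15*u*v^2 + 12*u - 12*v^3 + 8*v^2 - 10*v) du + (5*u^3 - 11*u^2*v + 4*u^2 - 56*u*v^2 + 4*u*v - 10*u + 8*v^3 + 8*v^2 - 32*v - 8) dv

Using F^*(f dg) = (f ∘ F) d(g ∘ F), substitute each coordinate x_i by F_i(u, v) in f_i, and replace dx_i by d F_i = (∂F_i/∂u) du + (∂F_i/∂v) dv.
  For the x component: f_1(F) = 3*u^2 - 9*u*v - 4*v^2 - 6; d F_1 = (-2*u + 3*v) du + (3*u) dv
  For the y component: f_2(F) = 3*u^2 - 11*u*v + 2*v^2 + 2*v - 6; d F_2 = (0) du + (4*v) dv
  For the z component: f_3(F) = 2*u^2 - 2*u*v - 4*v - 4; d F_3 = (-2*v) du + (2 - 2*u) dv
Combining and collecting du, dv coefficients:
  coeff of du: -6*u^3 + 23*u^2*v - 15*u*v^2 + 12*u - 12*v^3 + 8*v^2 - 10*v
  coeff of dv: 5*u^3 - 11*u^2*v + 4*u^2 - 56*u*v^2 + 4*u*v - 10*u + 8*v^3 + 8*v^2 - 32*v - 8
F^* omega = (-6*u^3 + 23*u^2*v - 15*u*v^2 + 12*u - 12*v^3 + 8*v^2 - 10*v) du + (5*u^3 - 11*u^2*v + 4*u^2 - 56*u*v^2 + 4*u*v - 10*u + 8*v^3 + 8*v^2 - 32*v - 8) dv.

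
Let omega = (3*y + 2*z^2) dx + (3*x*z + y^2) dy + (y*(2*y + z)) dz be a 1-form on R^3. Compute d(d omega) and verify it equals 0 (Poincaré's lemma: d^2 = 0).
d(d omega) = 0

Step 1: d omega = sum_{i<j} (∂f_j/∂x_i - ∂f_i/∂x_j) dx_i ∧ dx_j:
  coeff of dx ∧ dy: 3*z - 3
  coeff of dx ∧ dz: -4*z
  coeff of dy ∧ dz: -3*x + 4*y + z
Step 2: Apply d again to each 2-form coefficient. The only possible 3-form in R^3 is dx ∧ dy ∧ dz, with coefficient
  ∂(coeff of dy∧dz)/∂x - ∂(coeff of dx∧dz)/∂y + ∂(coeff of dx∧dy)/∂z
  = ∂/∂x (-3*x + 4*y + z) - ∂/∂y (-4*z) + ∂/∂z (3*z - 3).
Each of these terms simplifies to sums of mixed partials that cancel in pairs. The result is 0 (by equality of mixed partials for smooth functions — Schwarz / Clairaut).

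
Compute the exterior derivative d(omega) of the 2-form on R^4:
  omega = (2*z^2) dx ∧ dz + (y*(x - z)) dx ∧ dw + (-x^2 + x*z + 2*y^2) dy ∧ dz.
d(omega) = (-x + z) dx ∧ dy ∧ dw + (y) dx ∧ dz ∧ dw + (-2*x + z) dx ∧ dy ∧ dz

For a 2-form omega = sum_{i<j} g_{ij} dx_i ∧ dx_j, the exterior derivative is
  d(omega) = sum_{i<j} d(g_{ij}) ∧ dx_i ∧ dx_j = sum_{i<j, k} (∂g_{ij}/∂x_k) dx_k ∧ dx_i ∧ dx_j.
Expand each term, using dx_k ∧ dx_i ∧ dx_j = sgn(permutation) dx_{(a)} ∧ dx_{(b)} ∧ dx_{(c)} with (a < b < c) sorted:
  d(y*(x - z)) includes (∂/∂y)(y*(x - z)) dy = (x - z) dy, which multiplied by dx ∧ dw gives (-x + z) dx ∧ dy ∧ dw
  d(y*(x - z)) includes (∂/∂z)(y*(x - z)) dz = (-y) dz, which multiplied by dx ∧ dw gives (y) dx ∧ dz ∧ dw
  d(-x^2 + x*z + 2*y^2) includes (∂/∂x)(-x^2 + x*z + 2*y^2) dx = (-2*x + z) dx, which multiplied by dy ∧ dz gives (-2*x + z) dx ∧ dy ∧ dz
Collecting like 3-forms: d(omega) = (-x + z) dx ∧ dy ∧ dw + (y) dx ∧ dz ∧ dw + (-2*x + z) dx ∧ dy ∧ dz.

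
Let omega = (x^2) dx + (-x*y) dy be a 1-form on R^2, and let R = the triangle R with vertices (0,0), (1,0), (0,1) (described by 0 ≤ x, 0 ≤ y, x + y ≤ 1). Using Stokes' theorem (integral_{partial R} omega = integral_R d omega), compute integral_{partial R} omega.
integral_(partial R) omega = -1/6

Stokes: integral_partial_R omega = integral_R d omega with d omega = (∂Q/∂x - ∂P/∂y) dx ∧ dy.
  ∂Q/∂x = -y
  ∂P/∂y = 0
  integrand = ∂Q/∂x - ∂P/∂y = -y.
Integrating over R: integral_0^1 integral_0^{1-x} (-y) dy dx = -1/6.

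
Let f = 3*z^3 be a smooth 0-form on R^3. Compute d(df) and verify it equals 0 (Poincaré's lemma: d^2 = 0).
d(df) = 0

Step 1: df = sum_i (∂f/∂x_i) dx_i = (0) dx + (0) dy + (9*z^2) dz.
Step 2: Apply d again. Using the 1-form formula, the coefficient of dx ∧ dy in d(df) is ∂^2 f/∂x ∂y - ∂^2 f/∂y ∂x = (0) - (0) = 0 (equality of mixed partials for smooth f).
Similarly for dx ∧ dz and dy ∧ dz — all coefficients vanish. So d(df) = 0.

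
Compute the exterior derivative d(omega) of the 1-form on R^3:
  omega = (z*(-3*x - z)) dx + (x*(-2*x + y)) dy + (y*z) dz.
d(omega) = (-4*x + y) dx ∧ dy + (3*x + 2*z) dx ∧ dz + (z) dy ∧ dz

For a 1-form omega = sum_i f_i dx_i, the exterior derivative is
  d(omega) = sum_{i < j} (∂f_j/∂x_i - ∂f_i/∂x_j) dx_i ∧ dx_j.
  coefficient of dx ∧ dy: ∂f_2/∂x - ∂f_1/∂y = ∂(x*(-2*x + y))/∂x - ∂(z*(-3*x - z))/∂y = -4*x + y
  coefficient of dx ∧ dz: ∂f_3/∂x - ∂f_1/∂z = ∂(y*z)/∂x - ∂(z*(-3*x - z))/∂z = 3*x + 2*z
  coefficient of dy ∧ dz: ∂f_3/∂y - ∂f_2/∂z = ∂(y*z)/∂y - ∂(x*(-2*x + y))/∂z = z
Assembling: d(omega) = (-4*x + y) dx ∧ dy + (3*x + 2*z) dx ∧ dz + (z) dy ∧ dz.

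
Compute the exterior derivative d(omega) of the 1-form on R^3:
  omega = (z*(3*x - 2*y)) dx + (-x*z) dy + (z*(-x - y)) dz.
d(omega) = (z) dx ∧ dy + (-3*x + 2*y - z) dx ∧ dz + (x - z) dy ∧ dz

For a 1-form omega = sum_i f_i dx_i, the exterior derivative is
  d(omega) = sum_{i < j} (∂f_j/∂x_i - ∂f_i/∂x_j) dx_i ∧ dx_j.
  coefficient of dx ∧ dy: ∂f_2/∂x - ∂f_1/∂y = ∂(-x*z)/∂x - ∂(z*(3*x - 2*y))/∂y = z
  coefficient of dx ∧ dz: ∂f_3/∂x - ∂f_1/∂z = ∂(z*(-x - y))/∂x - ∂(z*(3*x - 2*y))/∂z = -3*x + 2*y - z
  coefficient of dy ∧ dz: ∂f_3/∂y - ∂f_2/∂z = ∂(z*(-x - y))/∂y - ∂(-x*z)/∂z = x - z
Assembling: d(omega) = (z) dx ∧ dy + (-3*x + 2*y - z) dx ∧ dz + (x - z) dy ∧ dz.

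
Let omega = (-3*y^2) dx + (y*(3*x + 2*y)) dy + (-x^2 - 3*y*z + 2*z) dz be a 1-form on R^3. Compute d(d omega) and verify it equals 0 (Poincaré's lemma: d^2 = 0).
d(d omega) = 0

Step 1: d omega = sum_{i<j} (∂f_j/∂x_i - ∂f_i/∂x_j) dx_i ∧ dx_j:
  coeff of dx ∧ dy: 9*y
  coeff of dx ∧ dz: -2*x
  coeff of dy ∧ dz: -3*z
Step 2: Apply d again to each 2-form coefficient. The only possible 3-form in R^3 is dx ∧ dy ∧ dz, with coefficient
  ∂(coeff of dy∧dz)/∂x - ∂(coeff of dx∧dz)/∂y + ∂(coeff of dx∧dy)/∂z
  = ∂/∂x (-3*z) - ∂/∂y (-2*x) + ∂/∂z (9*y).
Each of these terms simplifies to sums of mixed partials that cancel in pairs. The result is 0 (by equality of mixed partials for smooth functions — Schwarz / Clairaut).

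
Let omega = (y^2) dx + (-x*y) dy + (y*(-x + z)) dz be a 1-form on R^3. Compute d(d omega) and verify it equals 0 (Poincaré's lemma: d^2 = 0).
d(d omega) = 0

Step 1: d omega = sum_{i<j} (∂f_j/∂x_i - ∂f_i/∂x_j) dx_i ∧ dx_j:
  coeff of dx ∧ dy: -3*y
  coeff of dx ∧ dz: -y
  coeff of dy ∧ dz: -x + z
Step 2: Apply d again to each 2-form coefficient. The only possible 3-form in R^3 is dx ∧ dy ∧ dz, with coefficient
  ∂(coeff of dy∧dz)/∂x - ∂(coeff of dx∧dz)/∂y + ∂(coeff of dx∧dy)/∂z
  = ∂/∂x (-x + z) - ∂/∂y (-y) + ∂/∂z (-3*y).
Each of these terms simplifies to sums of mixed partials that cancel in pairs. The result is 0 (by equality of mixed partials for smooth functions — Schwarz / Clairaut).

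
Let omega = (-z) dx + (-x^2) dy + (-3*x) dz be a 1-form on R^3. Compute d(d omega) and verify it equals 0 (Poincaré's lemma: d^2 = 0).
d(d omega) = 0

Step 1: d omega = sum_{i<j} (∂f_j/∂x_i - ∂f_i/∂x_j) dx_i ∧ dx_j:
  coeff of dx ∧ dy: -2*x
  coeff of dx ∧ dz: -2
  coeff of dy ∧ dz: 0
Step 2: Apply d again to each 2-form coefficient. The only possible 3-form in R^3 is dx ∧ dy ∧ dz, with coefficient
  ∂(coeff of dy∧dz)/∂x - ∂(coeff of dx∧dz)/∂y + ∂(coeff of dx∧dy)/∂z
  = ∂/∂x (0) - ∂/∂y (-2) + ∂/∂z (-2*x).
Each of these terms simplifies to sums of mixed partials that cancel in pairs. The result is 0 (by equality of mixed partials for smooth functions — Schwarz / Clairaut).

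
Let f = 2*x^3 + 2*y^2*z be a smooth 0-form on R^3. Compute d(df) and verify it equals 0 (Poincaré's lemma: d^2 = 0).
d(df) = 0

Step 1: df = sum_i (∂f/∂x_i) dx_i = (6*x^2) dx + (4*y*z) dy + (2*y^2) dz.
Step 2: Apply d again. Using the 1-form formula, the coefficient of dx ∧ dy in d(df) is ∂^2 f/∂x ∂y - ∂^2 f/∂y ∂x = (0) - (0) = 0 (equality of mixed partials for smooth f).
Similarly for dx ∧ dz and dy ∧ dz — all coefficients vanish. So d(df) = 0.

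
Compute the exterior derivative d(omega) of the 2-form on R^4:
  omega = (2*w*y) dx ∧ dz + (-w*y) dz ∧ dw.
d(omega) = (-2*w) dx ∧ dy ∧ dz + (2*y) dx ∧ dz ∧ dw + (-w) dy ∧ dz ∧ dw

For a 2-form omega = sum_{i<j} g_{ij} dx_i ∧ dx_j, the exterior derivative is
  d(omega) = sum_{i<j} d(g_{ij}) ∧ dx_i ∧ dx_j = sum_{i<j, k} (∂g_{ij}/∂x_k) dx_k ∧ dx_i ∧ dx_j.
Expand each term, using dx_k ∧ dx_i ∧ dx_j = sgn(permutation) dx_{(a)} ∧ dx_{(b)} ∧ dx_{(c)} with (a < b < c) sorted:
  d(2*w*y) includes (∂/∂y)(2*w*y) dy = (2*w) dy, which multiplied by dx ∧ dz gives (-2*w) dx ∧ dy ∧ dz
  d(2*w*y) includes (∂/∂w)(2*w*y) dw = (2*y) dw, which multiplied by dx ∧ dz gives (2*y) dx ∧ dz ∧ dw
  d(-w*y) includes (∂/∂y)(-w*y) dy = (-w) dy, which multiplied by dz ∧ dw gives (-w) dy ∧ dz ∧ dw
Collecting like 3-forms: d(omega) = (-2*w) dx ∧ dy ∧ dz + (2*y) dx ∧ dz ∧ dw + (-w) dy ∧ dz ∧ dw.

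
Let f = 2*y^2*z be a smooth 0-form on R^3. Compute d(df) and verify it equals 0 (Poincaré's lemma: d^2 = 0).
d(df) = 0

Step 1: df = sum_i (∂f/∂x_i) dx_i = (0) dx + (4*y*z) dy + (2*y^2) dz.
Step 2: Apply d again. Using the 1-form formula, the coefficient of dx ∧ dy in d(df) is ∂^2 f/∂x ∂y - ∂^2 f/∂y ∂x = (0) - (0) = 0 (equality of mixed partials for smooth f).
Similarly for dx ∧ dz and dy ∧ dz — all coefficients vanish. So d(df) = 0.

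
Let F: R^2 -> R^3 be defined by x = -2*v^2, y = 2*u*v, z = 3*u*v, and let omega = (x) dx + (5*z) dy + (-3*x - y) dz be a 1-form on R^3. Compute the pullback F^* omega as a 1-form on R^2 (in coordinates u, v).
F^* omega = (v^2*(24*u + 18*v)) du + (2*v*(12*u^2 + 9*u*v + 4*v^2)) dv

Using F^*(f dg) = (f ∘ F) d(g ∘ F), substitute each coordinate x_i by F_i(u, v) in f_i, and replace dx_i by d F_i = (∂F_i/∂u) du + (∂F_i/∂v) dv.
  For the x component: f_1(F) = -2*v^2; d F_1 = (0) du + (-4*v) dv
  For the y component: f_2(F) = 15*u*v; d F_2 = (2*v) du + (2*u) dv
  For the z component: f_3(F) = 2*v*(-u + 3*v); d F_3 = (3*v) du + (3*u) dv
Combining and collecting du, dv coefficients:
  coeff of du: v^2*(24*u + 18*v)
  coeff of dv: 2*v*(12*u^2 + 9*u*v + 4*v^2)
F^* omega = (v^2*(24*u + 18*v)) du + (2*v*(12*u^2 + 9*u*v + 4*v^2)) dv.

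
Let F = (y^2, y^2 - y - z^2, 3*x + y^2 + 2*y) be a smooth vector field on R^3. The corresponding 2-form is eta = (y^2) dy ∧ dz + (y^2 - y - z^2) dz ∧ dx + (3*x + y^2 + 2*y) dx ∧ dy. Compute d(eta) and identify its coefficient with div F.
d(eta) = (2*y - 1) dx ∧ dy ∧ dz; div F = 2*y - 1

For a 2-form in R^3 of the form above, applying d gives a 3-form with coefficient ∂P/∂x + ∂Q/∂y + ∂R/∂z:
  ∂P/∂x = 0
  ∂Q/∂y = 2*y - 1
  ∂R/∂z = 0
Sum = 2*y - 1, which is exactly div F.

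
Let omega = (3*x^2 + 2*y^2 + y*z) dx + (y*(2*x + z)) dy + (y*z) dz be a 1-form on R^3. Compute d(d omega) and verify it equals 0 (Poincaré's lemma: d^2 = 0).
d(d omega) = 0

Step 1: d omega = sum_{i<j} (∂f_j/∂x_i - ∂f_i/∂x_j) dx_i ∧ dx_j:
  coeff of dx ∧ dy: -2*y - z
  coeff of dx ∧ dz: -y
  coeff of dy ∧ dz: -y + z
Step 2: Apply d again to each 2-form coefficient. The only possible 3-form in R^3 is dx ∧ dy ∧ dz, with coefficient
  ∂(coeff of dy∧dz)/∂x - ∂(coeff of dx∧dz)/∂y + ∂(coeff of dx∧dy)/∂z
  = ∂/∂x (-y + z) - ∂/∂y (-y) + ∂/∂z (-2*y - z).
Each of these terms simplifies to sums of mixed partials that cancel in pairs. The result is 0 (by equality of mixed partials for smooth functions — Schwarz / Clairaut).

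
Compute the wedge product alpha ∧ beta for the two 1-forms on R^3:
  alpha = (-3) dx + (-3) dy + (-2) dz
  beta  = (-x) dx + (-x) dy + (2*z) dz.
alpha ∧ beta = (-2*x - 6*z) dx ∧ dz + (-2*x - 6*z) dy ∧ dz

Distribute the wedge, using dx_i ∧ dx_j = -dx_j ∧ dx_i and dx_i ∧ dx_i = 0. For each pair (i, j) with i < j, the coefficient of dx_i ∧ dx_j in alpha ∧ beta is (alpha_i * beta_j - alpha_j * beta_i). Collecting: alpha ∧ beta = (-2*x - 6*z) dx ∧ dz + (-2*x - 6*z) dy ∧ dz.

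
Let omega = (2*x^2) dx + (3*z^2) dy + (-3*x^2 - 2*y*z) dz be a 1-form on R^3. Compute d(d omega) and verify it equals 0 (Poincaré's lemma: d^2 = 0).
d(d omega) = 0

Step 1: d omega = sum_{i<j} (∂f_j/∂x_i - ∂f_i/∂x_j) dx_i ∧ dx_j:
  coeff of dx ∧ dy: 0
  coeff of dx ∧ dz: -6*x
  coeff of dy ∧ dz: -8*z
Step 2: Apply d again to each 2-form coefficient. The only possible 3-form in R^3 is dx ∧ dy ∧ dz, with coefficient
  ∂(coeff of dy∧dz)/∂x - ∂(coeff of dx∧dz)/∂y + ∂(coeff of dx∧dy)/∂z
  = ∂/∂x (-8*z) - ∂/∂y (-6*x) + ∂/∂z (0).
Each of these terms simplifies to sums of mixed partials that cancel in pairs. The result is 0 (by equality of mixed partials for smooth functions — Schwarz / Clairaut).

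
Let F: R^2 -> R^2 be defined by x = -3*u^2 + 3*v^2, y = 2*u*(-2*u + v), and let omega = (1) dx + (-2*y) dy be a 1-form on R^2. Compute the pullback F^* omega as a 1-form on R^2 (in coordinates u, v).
F^* omega = (2*u*(-32*u^2 + 24*u*v - 4*v^2 - 3)) du + (16*u^3 - 8*u^2*v + 6*v) dv

Using F^*(f dg) = (f ∘ F) d(g ∘ F), substitute each coordinate x_i by F_i(u, v) in f_i, and replace dx_i by d F_i = (∂F_i/∂u) du + (∂F_i/∂v) dv.
  For the x component: f_1(F) = 1; d F_1 = (-6*u) du + (6*v) dv
  For the y component: f_2(F) = 4*u*(2*u - v); d F_2 = (-8*u + 2*v) du + (2*u) dv
Combining and collecting du, dv coefficients:
  coeff of du: 2*u*(-32*u^2 + 24*u*v - 4*v^2 - 3)
  coeff of dv: 16*u^3 - 8*u^2*v + 6*v
F^* omega = (2*u*(-32*u^2 + 24*u*v - 4*v^2 - 3)) du + (16*u^3 - 8*u^2*v + 6*v) dv.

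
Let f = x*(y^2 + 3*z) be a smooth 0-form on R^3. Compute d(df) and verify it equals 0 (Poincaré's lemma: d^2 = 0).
d(df) = 0

Step 1: df = sum_i (∂f/∂x_i) dx_i = (y^2 + 3*z) dx + (2*x*y) dy + (3*x) dz.
Step 2: Apply d again. Using the 1-form formula, the coefficient of dx ∧ dy in d(df) is ∂^2 f/∂x ∂y - ∂^2 f/∂y ∂x = (2*y) - (2*y) = 0 (equality of mixed partials for smooth f).
Similarly for dx ∧ dz and dy ∧ dz — all coefficients vanish. So d(df) = 0.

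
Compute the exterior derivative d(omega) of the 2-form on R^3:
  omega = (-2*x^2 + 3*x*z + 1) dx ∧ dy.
d(omega) = (3*x) dx ∧ dy ∧ dz

For a 2-form omega = sum_{i<j} g_{ij} dx_i ∧ dx_j, the exterior derivative is
  d(omega) = sum_{i<j} d(g_{ij}) ∧ dx_i ∧ dx_j = sum_{i<j, k} (∂g_{ij}/∂x_k) dx_k ∧ dx_i ∧ dx_j.
Expand each term, using dx_k ∧ dx_i ∧ dx_j = sgn(permutation) dx_{(a)} ∧ dx_{(b)} ∧ dx_{(c)} with (a < b < c) sorted:
  d(-2*x^2 + 3*x*z + 1) includes (∂/∂z)(-2*x^2 + 3*x*z + 1) dz = (3*x) dz, which multiplied by dx ∧ dy gives (3*x) dx ∧ dy ∧ dz
Collecting like 3-forms: d(omega) = (3*x) dx ∧ dy ∧ dz.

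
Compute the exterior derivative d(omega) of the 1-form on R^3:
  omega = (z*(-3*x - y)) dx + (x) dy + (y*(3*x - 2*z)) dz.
d(omega) = (z + 1) dx ∧ dy + (3*x + 4*y) dx ∧ dz + (3*x - 2*z) dy ∧ dz

For a 1-form omega = sum_i f_i dx_i, the exterior derivative is
  d(omega) = sum_{i < j} (∂f_j/∂x_i - ∂f_i/∂x_j) dx_i ∧ dx_j.
  coefficient of dx ∧ dy: ∂f_2/∂x - ∂f_1/∂y = ∂(x)/∂x - ∂(z*(-3*x - y))/∂y = z + 1
  coefficient of dx ∧ dz: ∂f_3/∂x - ∂f_1/∂z = ∂(y*(3*x - 2*z))/∂x - ∂(z*(-3*x - y))/∂z = 3*x + 4*y
  coefficient of dy ∧ dz: ∂f_3/∂y - ∂f_2/∂z = ∂(y*(3*x - 2*z))/∂y - ∂(x)/∂z = 3*x - 2*z
Assembling: d(omega) = (z + 1) dx ∧ dy + (3*x + 4*y) dx ∧ dz + (3*x - 2*z) dy ∧ dz.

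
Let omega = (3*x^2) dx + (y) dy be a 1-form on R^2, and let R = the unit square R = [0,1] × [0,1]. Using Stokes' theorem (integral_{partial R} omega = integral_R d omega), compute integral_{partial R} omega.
integral_(partial R) omega = 0

Stokes: integral_partial_R omega = integral_R d omega with d omega = (∂Q/∂x - ∂P/∂y) dx ∧ dy.
  ∂Q/∂x = 0
  ∂P/∂y = 0
  integrand = ∂Q/∂x - ∂P/∂y = 0.
Integrating over R: integral_0^1 integral_0^1 (0) dx dy = 0.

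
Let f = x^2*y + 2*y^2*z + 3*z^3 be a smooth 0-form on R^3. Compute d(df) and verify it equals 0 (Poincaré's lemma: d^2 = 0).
d(df) = 0

Step 1: df = sum_i (∂f/∂x_i) dx_i = (2*x*y) dx + (x^2 + 4*y*z) dy + (2*y^2 + 9*z^2) dz.
Step 2: Apply d again. Using the 1-form formula, the coefficient of dx ∧ dy in d(df) is ∂^2 f/∂x ∂y - ∂^2 f/∂y ∂x = (2*x) - (2*x) = 0 (equality of mixed partials for smooth f).
Similarly for dx ∧ dz and dy ∧ dz — all coefficients vanish. So d(df) = 0.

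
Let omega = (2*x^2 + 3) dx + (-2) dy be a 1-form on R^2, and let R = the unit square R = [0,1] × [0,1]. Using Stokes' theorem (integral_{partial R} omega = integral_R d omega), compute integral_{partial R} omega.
integral_(partial R) omega = 0

Stokes: integral_partial_R omega = integral_R d omega with d omega = (∂Q/∂x - ∂P/∂y) dx ∧ dy.
  ∂Q/∂x = 0
  ∂P/∂y = 0
  integrand = ∂Q/∂x - ∂P/∂y = 0.
Integrating over R: integral_0^1 integral_0^1 (0) dx dy = 0.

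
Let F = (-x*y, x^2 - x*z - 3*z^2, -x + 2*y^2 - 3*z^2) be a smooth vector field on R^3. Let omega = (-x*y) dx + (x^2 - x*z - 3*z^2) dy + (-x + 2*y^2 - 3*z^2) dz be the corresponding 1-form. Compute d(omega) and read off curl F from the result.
d(omega) = (x + 4*y + 6*z) dy ∧ dz + (1) dz ∧ dx + (3*x - z) dx ∧ dy; curl F = (x + 4*y + 6*z, 1, 3*x - z)

d omega = sum_{i<j} (∂f_j/∂x_i - ∂f_i/∂x_j) dx_i ∧ dx_j. Under the identification (dy ∧ dz, dz ∧ dx, dx ∧ dy) ↔ (e_x, e_y, e_z), the coefficients are exactly the components of curl F. Compute:
  ∂R/∂y - ∂Q/∂z = (4*y) - (-x - 6*z) = x + 4*y + 6*z
  ∂P/∂z - ∂R/∂x = (0) - (-1) = 1
  ∂Q/∂x - ∂P/∂y = (2*x - z) - (-x) = 3*x - z.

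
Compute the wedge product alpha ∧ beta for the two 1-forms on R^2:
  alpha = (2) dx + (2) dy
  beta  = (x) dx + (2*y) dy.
alpha ∧ beta = (-2*x + 4*y) dx ∧ dy

Distribute the wedge, using dx_i ∧ dx_j = -dx_j ∧ dx_i and dx_i ∧ dx_i = 0. For each pair (i, j) with i < j, the coefficient of dx_i ∧ dx_j in alpha ∧ beta is (alpha_i * beta_j - alpha_j * beta_i). Collecting: alpha ∧ beta = (-2*x + 4*y) dx ∧ dy.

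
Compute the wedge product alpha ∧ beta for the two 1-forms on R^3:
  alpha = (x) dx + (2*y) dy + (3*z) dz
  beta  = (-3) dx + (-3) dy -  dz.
alpha ∧ beta = (-3*x + 6*y) dx ∧ dy + (-x + 9*z) dx ∧ dz + (-2*y + 9*z) dy ∧ dz

Distribute the wedge, using dx_i ∧ dx_j = -dx_j ∧ dx_i and dx_i ∧ dx_i = 0. For each pair (i, j) with i < j, the coefficient of dx_i ∧ dx_j in alpha ∧ beta is (alpha_i * beta_j - alpha_j * beta_i). Collecting: alpha ∧ beta = (-3*x + 6*y) dx ∧ dy + (-x + 9*z) dx ∧ dz + (-2*y + 9*z) dy ∧ dz.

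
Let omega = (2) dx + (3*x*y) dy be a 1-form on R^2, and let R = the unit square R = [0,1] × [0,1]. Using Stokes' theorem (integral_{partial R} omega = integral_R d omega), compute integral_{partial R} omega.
integral_(partial R) omega = 3/2

Stokes: integral_partial_R omega = integral_R d omega with d omega = (∂Q/∂x - ∂P/∂y) dx ∧ dy.
  ∂Q/∂x = 3*y
  ∂P/∂y = 0
  integrand = ∂Q/∂x - ∂P/∂y = 3*y.
Integrating over R: integral_0^1 integral_0^1 (3*y) dx dy = 3/2.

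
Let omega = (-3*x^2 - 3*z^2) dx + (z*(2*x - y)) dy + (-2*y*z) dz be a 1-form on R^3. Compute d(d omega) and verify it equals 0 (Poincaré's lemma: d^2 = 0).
d(d omega) = 0

Step 1: d omega = sum_{i<j} (∂f_j/∂x_i - ∂f_i/∂x_j) dx_i ∧ dx_j:
  coeff of dx ∧ dy: 2*z
  coeff of dx ∧ dz: 6*z
  coeff of dy ∧ dz: -2*x + y - 2*z
Step 2: Apply d again to each 2-form coefficient. The only possible 3-form in R^3 is dx ∧ dy ∧ dz, with coefficient
  ∂(coeff of dy∧dz)/∂x - ∂(coeff of dx∧dz)/∂y + ∂(coeff of dx∧dy)/∂z
  = ∂/∂x (-2*x + y - 2*z) - ∂/∂y (6*z) + ∂/∂z (2*z).
Each of these terms simplifies to sums of mixed partials that cancel in pairs. The result is 0 (by equality of mixed partials for smooth functions — Schwarz / Clairaut).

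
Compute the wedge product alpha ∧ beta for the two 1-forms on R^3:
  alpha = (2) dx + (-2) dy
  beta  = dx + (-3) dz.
alpha ∧ beta = (-6) dx ∧ dz + (2) dx ∧ dy + (6) dy ∧ dz

Distribute the wedge, using dx_i ∧ dx_j = -dx_j ∧ dx_i and dx_i ∧ dx_i = 0. For each pair (i, j) with i < j, the coefficient of dx_i ∧ dx_j in alpha ∧ beta is (alpha_i * beta_j - alpha_j * beta_i). Collecting: alpha ∧ beta = (-6) dx ∧ dz + (2) dx ∧ dy + (6) dy ∧ dz.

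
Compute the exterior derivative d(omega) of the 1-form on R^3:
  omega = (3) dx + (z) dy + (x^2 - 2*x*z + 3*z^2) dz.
d(omega) = (2*x - 2*z) dx ∧ dz + (-1) dy ∧ dz

For a 1-form omega = sum_i f_i dx_i, the exterior derivative is
  d(omega) = sum_{i < j} (∂f_j/∂x_i - ∂f_i/∂x_j) dx_i ∧ dx_j.
  coefficient of dx ∧ dz: ∂f_3/∂x - ∂f_1/∂z = ∂(x^2 - 2*x*z + 3*z^2)/∂x - ∂(3)/∂z = 2*x - 2*z
  coefficient of dy ∧ dz: ∂f_3/∂y - ∂f_2/∂z = ∂(x^2 - 2*x*z + 3*z^2)/∂y - ∂(z)/∂z = -1
Assembling: d(omega) = (2*x - 2*z) dx ∧ dz + (-1) dy ∧ dz.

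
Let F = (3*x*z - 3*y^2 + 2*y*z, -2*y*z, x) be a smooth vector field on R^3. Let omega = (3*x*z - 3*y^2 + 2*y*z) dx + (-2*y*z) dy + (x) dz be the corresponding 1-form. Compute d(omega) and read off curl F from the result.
d(omega) = (2*y) dy ∧ dz + (3*x + 2*y - 1) dz ∧ dx + (6*y - 2*z) dx ∧ dy; curl F = (2*y, 3*x + 2*y - 1, 6*y - 2*z)

d omega = sum_{i<j} (∂f_j/∂x_i - ∂f_i/∂x_j) dx_i ∧ dx_j. Under the identification (dy ∧ dz, dz ∧ dx, dx ∧ dy) ↔ (e_x, e_y, e_z), the coefficients are exactly the components of curl F. Compute:
  ∂R/∂y - ∂Q/∂z = (0) - (-2*y) = 2*y
  ∂P/∂z - ∂R/∂x = (3*x + 2*y) - (1) = 3*x + 2*y - 1
  ∂Q/∂x - ∂P/∂y = (0) - (-6*y + 2*z) = 6*y - 2*z.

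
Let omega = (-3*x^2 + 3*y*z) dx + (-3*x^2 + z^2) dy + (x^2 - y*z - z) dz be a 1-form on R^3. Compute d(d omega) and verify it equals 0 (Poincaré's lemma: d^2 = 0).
d(d omega) = 0

Step 1: d omega = sum_{i<j} (∂f_j/∂x_i - ∂f_i/∂x_j) dx_i ∧ dx_j:
  coeff of dx ∧ dy: -6*x - 3*z
  coeff of dx ∧ dz: 2*x - 3*y
  coeff of dy ∧ dz: -3*z
Step 2: Apply d again to each 2-form coefficient. The only possible 3-form in R^3 is dx ∧ dy ∧ dz, with coefficient
  ∂(coeff of dy∧dz)/∂x - ∂(coeff of dx∧dz)/∂y + ∂(coeff of dx∧dy)/∂z
  = ∂/∂x (-3*z) - ∂/∂y (2*x - 3*y) + ∂/∂z (-6*x - 3*z).
Each of these terms simplifies to sums of mixed partials that cancel in pairs. The result is 0 (by equality of mixed partials for smooth functions — Schwarz / Clairaut).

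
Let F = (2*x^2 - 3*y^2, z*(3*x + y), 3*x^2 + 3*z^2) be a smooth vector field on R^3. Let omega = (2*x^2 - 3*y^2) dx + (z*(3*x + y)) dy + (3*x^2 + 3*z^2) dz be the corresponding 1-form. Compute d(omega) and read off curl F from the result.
d(omega) = (-3*x - y) dy ∧ dz + (-6*x) dz ∧ dx + (6*y + 3*z) dx ∧ dy; curl F = (-3*x - y, -6*x, 6*y + 3*z)

d omega = sum_{i<j} (∂f_j/∂x_i - ∂f_i/∂x_j) dx_i ∧ dx_j. Under the identification (dy ∧ dz, dz ∧ dx, dx ∧ dy) ↔ (e_x, e_y, e_z), the coefficients are exactly the components of curl F. Compute:
  ∂R/∂y - ∂Q/∂z = (0) - (3*x + y) = -3*x - y
  ∂P/∂z - ∂R/∂x = (0) - (6*x) = -6*x
  ∂Q/∂x - ∂P/∂y = (3*z) - (-6*y) = 6*y + 3*z.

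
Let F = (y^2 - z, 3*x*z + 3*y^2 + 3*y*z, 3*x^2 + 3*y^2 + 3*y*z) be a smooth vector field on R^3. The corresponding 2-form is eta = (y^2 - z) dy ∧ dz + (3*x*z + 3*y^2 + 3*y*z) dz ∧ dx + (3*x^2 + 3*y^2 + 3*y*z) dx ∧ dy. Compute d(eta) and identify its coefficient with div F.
d(eta) = (9*y + 3*z) dx ∧ dy ∧ dz; div F = 9*y + 3*z

For a 2-form in R^3 of the form above, applying d gives a 3-form with coefficient ∂P/∂x + ∂Q/∂y + ∂R/∂z:
  ∂P/∂x = 0
  ∂Q/∂y = 6*y + 3*z
  ∂R/∂z = 3*y
Sum = 9*y + 3*z, which is exactly div F.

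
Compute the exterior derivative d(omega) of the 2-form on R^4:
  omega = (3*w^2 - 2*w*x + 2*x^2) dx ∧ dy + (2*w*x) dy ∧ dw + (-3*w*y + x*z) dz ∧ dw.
d(omega) = (8*w - 2*x) dx ∧ dy ∧ dw + (z) dx ∧ dz ∧ dw + (-3*w) dy ∧ dz ∧ dw

For a 2-form omega = sum_{i<j} g_{ij} dx_i ∧ dx_j, the exterior derivative is
  d(omega) = sum_{i<j} d(g_{ij}) ∧ dx_i ∧ dx_j = sum_{i<j, k} (∂g_{ij}/∂x_k) dx_k ∧ dx_i ∧ dx_j.
Expand each term, using dx_k ∧ dx_i ∧ dx_j = sgn(permutation) dx_{(a)} ∧ dx_{(b)} ∧ dx_{(c)} with (a < b < c) sorted:
  d(3*w^2 - 2*w*x + 2*x^2) includes (∂/∂w)(3*w^2 - 2*w*x + 2*x^2) dw = (6*w - 2*x) dw, which multiplied by dx ∧ dy gives (6*w - 2*x) dx ∧ dy ∧ dw
  d(2*w*x) includes (∂/∂x)(2*w*x) dx = (2*w) dx, which multiplied by dy ∧ dw gives (2*w) dx ∧ dy ∧ dw
  d(-3*w*y + x*z) includes (∂/∂x)(-3*w*y + x*z) dx = (z) dx, which multiplied by dz ∧ dw gives (z) dx ∧ dz ∧ dw
  d(-3*w*y + x*z) includes (∂/∂y)(-3*w*y + x*z) dy = (-3*w) dy, which multiplied by dz ∧ dw gives (-3*w) dy ∧ dz ∧ dw
Collecting like 3-forms: d(omega) = (8*w - 2*x) dx ∧ dy ∧ dw + (z) dx ∧ dz ∧ dw + (-3*w) dy ∧ dz ∧ dw.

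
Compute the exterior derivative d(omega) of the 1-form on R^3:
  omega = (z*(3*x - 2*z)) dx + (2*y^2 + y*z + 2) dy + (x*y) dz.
d(omega) = (-3*x + y + 4*z) dx ∧ dz + (x - y) dy ∧ dz

For a 1-form omega = sum_i f_i dx_i, the exterior derivative is
  d(omega) = sum_{i < j} (∂f_j/∂x_i - ∂f_i/∂x_j) dx_i ∧ dx_j.
  coefficient of dx ∧ dz: ∂f_3/∂x - ∂f_1/∂z = ∂(x*y)/∂x - ∂(z*(3*x - 2*z))/∂z = -3*x + y + 4*z
  coefficient of dy ∧ dz: ∂f_3/∂y - ∂f_2/∂z = ∂(x*y)/∂y - ∂(2*y^2 + y*z + 2)/∂z = x - y
Assembling: d(omega) = (-3*x + y + 4*z) dx ∧ dz + (x - y) dy ∧ dz.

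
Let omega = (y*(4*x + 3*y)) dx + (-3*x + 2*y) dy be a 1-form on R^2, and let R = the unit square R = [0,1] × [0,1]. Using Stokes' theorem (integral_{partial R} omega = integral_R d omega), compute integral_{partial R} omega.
integral_(partial R) omega = -8

Stokes: integral_partial_R omega = integral_R d omega with d omega = (∂Q/∂x - ∂P/∂y) dx ∧ dy.
  ∂Q/∂x = -3
  ∂P/∂y = 4*x + 6*y
  integrand = ∂Q/∂x - ∂P/∂y = -4*x - 6*y - 3.
Integrating over R: integral_0^1 integral_0^1 (-4*x - 6*y - 3) dx dy = -8.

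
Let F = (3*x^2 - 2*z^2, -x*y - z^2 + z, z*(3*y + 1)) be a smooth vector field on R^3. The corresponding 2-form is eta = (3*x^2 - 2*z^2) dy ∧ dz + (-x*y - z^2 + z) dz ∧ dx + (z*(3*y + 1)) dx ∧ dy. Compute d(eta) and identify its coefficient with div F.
d(eta) = (5*x + 3*y + 1) dx ∧ dy ∧ dz; div F = 5*x + 3*y + 1

For a 2-form in R^3 of the form above, applying d gives a 3-form with coefficient ∂P/∂x + ∂Q/∂y + ∂R/∂z:
  ∂P/∂x = 6*x
  ∂Q/∂y = -x
  ∂R/∂z = 3*y + 1
Sum = 5*x + 3*y + 1, which is exactly div F.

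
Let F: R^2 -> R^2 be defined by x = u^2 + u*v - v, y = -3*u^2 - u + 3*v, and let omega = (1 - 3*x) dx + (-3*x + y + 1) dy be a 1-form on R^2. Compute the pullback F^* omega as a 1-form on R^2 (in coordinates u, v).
F^* omega = (30*u^3 + 9*u^2*v + 12*u^2 - 3*u*v^2 - 27*u*v - 3*u + 3*v^2 - 5*v - 1) du + (-3*u^3 - 3*u^2*v - 15*u^2 - 3*u*v - 2*u + 15*v + 2) dv

Using F^*(f dg) = (f ∘ F) d(g ∘ F), substitute each coordinate x_i by F_i(u, v) in f_i, and replace dx_i by d F_i = (∂F_i/∂u) du + (∂F_i/∂v) dv.
  For the x component: f_1(F) = -3*u^2 - 3*u*v + 3*v + 1; d F_1 = (2*u + v) du + (u - 1) dv
  For the y component: f_2(F) = -6*u^2 - 3*u*v - u + 6*v + 1; d F_2 = (-6*u - 1) du + (3) dv
Combining and collecting du, dv coefficients:
  coeff of du: 30*u^3 + 9*u^2*v + 12*u^2 - 3*u*v^2 - 27*u*v - 3*u + 3*v^2 - 5*v - 1
  coeff of dv: -3*u^3 - 3*u^2*v - 15*u^2 - 3*u*v - 2*u + 15*v + 2
F^* omega = (30*u^3 + 9*u^2*v + 12*u^2 - 3*u*v^2 - 27*u*v - 3*u + 3*v^2 - 5*v - 1) du + (-3*u^3 - 3*u^2*v - 15*u^2 - 3*u*v - 2*u + 15*v + 2) dv.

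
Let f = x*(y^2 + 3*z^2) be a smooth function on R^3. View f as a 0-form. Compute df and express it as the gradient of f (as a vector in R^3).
df = (y^2 + 3*z^2) dx + (2*x*y) dy + (6*x*z) dz; grad f = (y^2 + 3*z^2, 2*x*y, 6*x*z)

For a 0-form f, d f = (∂f/∂x) dx + (∂f/∂y) dy + (∂f/∂z) dz. The components of the vector representation are exactly the entries of grad f in Cartesian coordinates:
  ∂f/∂x = y^2 + 3*z^2
  ∂f/∂y = 2*x*y
  ∂f/∂z = 6*x*z.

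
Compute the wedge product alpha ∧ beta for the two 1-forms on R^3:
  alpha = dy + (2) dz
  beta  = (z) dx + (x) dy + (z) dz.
alpha ∧ beta = (-z) dx ∧ dy + (-2*x + z) dy ∧ dz + (-2*z) dx ∧ dz

Distribute the wedge, using dx_i ∧ dx_j = -dx_j ∧ dx_i and dx_i ∧ dx_i = 0. For each pair (i, j) with i < j, the coefficient of dx_i ∧ dx_j in alpha ∧ beta is (alpha_i * beta_j - alpha_j * beta_i). Collecting: alpha ∧ beta = (-z) dx ∧ dy + (-2*x + z) dy ∧ dz + (-2*z) dx ∧ dz.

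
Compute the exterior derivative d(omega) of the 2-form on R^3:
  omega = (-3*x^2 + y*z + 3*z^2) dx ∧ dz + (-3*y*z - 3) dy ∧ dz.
d(omega) = (-z) dx ∧ dy ∧ dz

For a 2-form omega = sum_{i<j} g_{ij} dx_i ∧ dx_j, the exterior derivative is
  d(omega) = sum_{i<j} d(g_{ij}) ∧ dx_i ∧ dx_j = sum_{i<j, k} (∂g_{ij}/∂x_k) dx_k ∧ dx_i ∧ dx_j.
Expand each term, using dx_k ∧ dx_i ∧ dx_j = sgn(permutation) dx_{(a)} ∧ dx_{(b)} ∧ dx_{(c)} with (a < b < c) sorted:
  d(-3*x^2 + y*z + 3*z^2) includes (∂/∂y)(-3*x^2 + y*z + 3*z^2) dy = (z) dy, which multiplied by dx ∧ dz gives (-z) dx ∧ dy ∧ dz
Collecting like 3-forms: d(omega) = (-z) dx ∧ dy ∧ dz.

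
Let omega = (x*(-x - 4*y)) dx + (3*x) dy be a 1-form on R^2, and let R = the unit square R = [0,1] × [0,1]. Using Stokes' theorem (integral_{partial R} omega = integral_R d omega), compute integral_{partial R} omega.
integral_(partial R) omega = 5

Stokes: integral_partial_R omega = integral_R d omega with d omega = (∂Q/∂x - ∂P/∂y) dx ∧ dy.
  ∂Q/∂x = 3
  ∂P/∂y = -4*x
  integrand = ∂Q/∂x - ∂P/∂y = 4*x + 3.
Integrating over R: integral_0^1 integral_0^1 (4*x + 3) dx dy = 5.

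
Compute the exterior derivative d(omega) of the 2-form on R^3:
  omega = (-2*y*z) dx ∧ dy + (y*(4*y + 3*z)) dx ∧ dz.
d(omega) = (-10*y - 3*z) dx ∧ dy ∧ dz

For a 2-form omega = sum_{i<j} g_{ij} dx_i ∧ dx_j, the exterior derivative is
  d(omega) = sum_{i<j} d(g_{ij}) ∧ dx_i ∧ dx_j = sum_{i<j, k} (∂g_{ij}/∂x_k) dx_k ∧ dx_i ∧ dx_j.
Expand each term, using dx_k ∧ dx_i ∧ dx_j = sgn(permutation) dx_{(a)} ∧ dx_{(b)} ∧ dx_{(c)} with (a < b < c) sorted:
  d(-2*y*z) includes (∂/∂z)(-2*y*z) dz = (-2*y) dz, which multiplied by dx ∧ dy gives (-2*y) dx ∧ dy ∧ dz
  d(y*(4*y + 3*z)) includes (∂/∂y)(y*(4*y + 3*z)) dy = (8*y + 3*z) dy, which multiplied by dx ∧ dz gives (-8*y - 3*z) dx ∧ dy ∧ dz
Collecting like 3-forms: d(omega) = (-10*y - 3*z) dx ∧ dy ∧ dz.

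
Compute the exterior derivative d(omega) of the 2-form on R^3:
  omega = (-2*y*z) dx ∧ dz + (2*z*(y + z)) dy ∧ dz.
d(omega) = (2*z) dx ∧ dy ∧ dz

For a 2-form omega = sum_{i<j} g_{ij} dx_i ∧ dx_j, the exterior derivative is
  d(omega) = sum_{i<j} d(g_{ij}) ∧ dx_i ∧ dx_j = sum_{i<j, k} (∂g_{ij}/∂x_k) dx_k ∧ dx_i ∧ dx_j.
Expand each term, using dx_k ∧ dx_i ∧ dx_j = sgn(permutation) dx_{(a)} ∧ dx_{(b)} ∧ dx_{(c)} with (a < b < c) sorted:
  d(-2*y*z) includes (∂/∂y)(-2*y*z) dy = (-2*z) dy, which multiplied by dx ∧ dz gives (2*z) dx ∧ dy ∧ dz
Collecting like 3-forms: d(omega) = (2*z) dx ∧ dy ∧ dz.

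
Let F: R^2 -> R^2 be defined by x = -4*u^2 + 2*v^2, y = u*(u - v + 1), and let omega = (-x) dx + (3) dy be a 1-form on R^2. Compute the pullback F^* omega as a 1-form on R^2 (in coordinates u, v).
F^* omega = (-32*u^3 + 16*u*v^2 + 6*u - 3*v + 3) du + (16*u^2*v - 3*u - 8*v^3) dv

Using F^*(f dg) = (f ∘ F) d(g ∘ F), substitute each coordinate x_i by F_i(u, v) in f_i, and replace dx_i by d F_i = (∂F_i/∂u) du + (∂F_i/∂v) dv.
  For the x component: f_1(F) = 4*u^2 - 2*v^2; d F_1 = (-8*u) du + (4*v) dv
  For the y component: f_2(F) = 3; d F_2 = (2*u - v + 1) du + (-u) dv
Combining and collecting du, dv coefficients:
  coeff of du: -32*u^3 + 16*u*v^2 + 6*u - 3*v + 3
  coeff of dv: 16*u^2*v - 3*u - 8*v^3
F^* omega = (-32*u^3 + 16*u*v^2 + 6*u - 3*v + 3) du + (16*u^2*v - 3*u - 8*v^3) dv.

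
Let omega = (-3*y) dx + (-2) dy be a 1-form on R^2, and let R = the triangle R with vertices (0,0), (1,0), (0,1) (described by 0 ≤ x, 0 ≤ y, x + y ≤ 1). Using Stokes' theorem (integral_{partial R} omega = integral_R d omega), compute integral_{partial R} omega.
integral_(partial R) omega = 3/2

Stokes: integral_partial_R omega = integral_R d omega with d omega = (∂Q/∂x - ∂P/∂y) dx ∧ dy.
  ∂Q/∂x = 0
  ∂P/∂y = -3
  integrand = ∂Q/∂x - ∂P/∂y = 3.
Integrating over R: integral_0^1 integral_0^{1-x} (3) dy dx = 3/2.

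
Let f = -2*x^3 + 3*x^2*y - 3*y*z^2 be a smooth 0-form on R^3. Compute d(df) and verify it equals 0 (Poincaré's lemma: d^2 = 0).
d(df) = 0

Step 1: df = sum_i (∂f/∂x_i) dx_i = (6*x*(-x + y)) dx + (3*x^2 - 3*z^2) dy + (-6*y*z) dz.
Step 2: Apply d again. Using the 1-form formula, the coefficient of dx ∧ dy in d(df) is ∂^2 f/∂x ∂y - ∂^2 f/∂y ∂x = (6*x) - (6*x) = 0 (equality of mixed partials for smooth f).
Similarly for dx ∧ dz and dy ∧ dz — all coefficients vanish. So d(df) = 0.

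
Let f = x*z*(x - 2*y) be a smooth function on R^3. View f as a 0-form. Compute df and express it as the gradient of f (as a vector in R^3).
df = (2*z*(x - y)) dx + (-2*x*z) dy + (x*(x - 2*y)) dz; grad f = (2*z*(x - y), -2*x*z, x*(x - 2*y))

For a 0-form f, d f = (∂f/∂x) dx + (∂f/∂y) dy + (∂f/∂z) dz. The components of the vector representation are exactly the entries of grad f in Cartesian coordinates:
  ∂f/∂x = 2*z*(x - y)
  ∂f/∂y = -2*x*z
  ∂f/∂z = x*(x - 2*y).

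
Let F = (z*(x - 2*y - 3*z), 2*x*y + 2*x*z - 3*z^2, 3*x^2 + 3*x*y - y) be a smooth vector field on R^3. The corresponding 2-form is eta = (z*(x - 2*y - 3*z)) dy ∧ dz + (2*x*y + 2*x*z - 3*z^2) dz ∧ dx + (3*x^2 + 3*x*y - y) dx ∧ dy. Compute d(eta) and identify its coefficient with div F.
d(eta) = (2*x + z) dx ∧ dy ∧ dz; div F = 2*x + z

For a 2-form in R^3 of the form above, applying d gives a 3-form with coefficient ∂P/∂x + ∂Q/∂y + ∂R/∂z:
  ∂P/∂x = z
  ∂Q/∂y = 2*x
  ∂R/∂z = 0
Sum = 2*x + z, which is exactly div F.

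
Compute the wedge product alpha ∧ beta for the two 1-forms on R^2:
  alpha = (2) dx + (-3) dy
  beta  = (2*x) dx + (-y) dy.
alpha ∧ beta = (6*x - 2*y) dx ∧ dy

Distribute the wedge, using dx_i ∧ dx_j = -dx_j ∧ dx_i and dx_i ∧ dx_i = 0. For each pair (i, j) with i < j, the coefficient of dx_i ∧ dx_j in alpha ∧ beta is (alpha_i * beta_j - alpha_j * beta_i). Collecting: alpha ∧ beta = (6*x - 2*y) dx ∧ dy.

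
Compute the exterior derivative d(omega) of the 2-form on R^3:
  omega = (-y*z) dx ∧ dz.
d(omega) = (z) dx ∧ dy ∧ dz

For a 2-form omega = sum_{i<j} g_{ij} dx_i ∧ dx_j, the exterior derivative is
  d(omega) = sum_{i<j} d(g_{ij}) ∧ dx_i ∧ dx_j = sum_{i<j, k} (∂g_{ij}/∂x_k) dx_k ∧ dx_i ∧ dx_j.
Expand each term, using dx_k ∧ dx_i ∧ dx_j = sgn(permutation) dx_{(a)} ∧ dx_{(b)} ∧ dx_{(c)} with (a < b < c) sorted:
  d(-y*z) includes (∂/∂y)(-y*z) dy = (-z) dy, which multiplied by dx ∧ dz gives (z) dx ∧ dy ∧ dz
Collecting like 3-forms: d(omega) = (z) dx ∧ dy ∧ dz.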